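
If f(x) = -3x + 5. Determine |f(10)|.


f(10) = -25
|-25| = 25

25


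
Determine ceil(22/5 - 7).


22/5 = 4.4
4.4 - 7 = -2.6
ceil(-2.6) = -2

-2


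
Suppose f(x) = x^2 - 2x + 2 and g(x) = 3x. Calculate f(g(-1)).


g(-1) = -3
f(-3) = 1*(-3)^2 - 2*(-3) + 2 = 17

17


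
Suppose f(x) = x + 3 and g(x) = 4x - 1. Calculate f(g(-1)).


g(-1) = -5
f(-5) = -2

-2


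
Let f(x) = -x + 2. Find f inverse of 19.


Solve -x + 2 = 19
x = (19 - 2) / (-1) = -17

-17


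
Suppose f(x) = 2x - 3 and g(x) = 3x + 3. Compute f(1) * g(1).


f(1) = -1
g(1) = 6
Product = -6

-6


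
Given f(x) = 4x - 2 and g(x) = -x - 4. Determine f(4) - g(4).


f(4) = 14
g(4) = -8
Difference = 22

22


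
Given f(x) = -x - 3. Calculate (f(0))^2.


f(0) = -3
(-3)^2 = 9

9


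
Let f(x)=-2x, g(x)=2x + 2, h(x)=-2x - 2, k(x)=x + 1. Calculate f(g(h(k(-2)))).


k(-2) = -1
h(-1) = 0
g(0) = 2
f(2) = -4

-4


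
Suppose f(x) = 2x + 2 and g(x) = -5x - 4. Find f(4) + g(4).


f(4) = 10
g(4) = -24
Sum = -14

-14


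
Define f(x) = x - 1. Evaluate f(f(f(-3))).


f(-3) = -4
f(-4) = -5
f(-5) = -6

-6


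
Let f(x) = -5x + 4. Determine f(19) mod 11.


f(19) = -91
-91 mod 11 = 8

8


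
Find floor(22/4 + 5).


22/4 = 5.5
5.5 + 5 = 10.5
floor(10.5) = 10

10


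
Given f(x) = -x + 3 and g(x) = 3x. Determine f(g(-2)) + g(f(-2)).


24


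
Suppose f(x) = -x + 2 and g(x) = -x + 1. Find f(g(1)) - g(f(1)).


2


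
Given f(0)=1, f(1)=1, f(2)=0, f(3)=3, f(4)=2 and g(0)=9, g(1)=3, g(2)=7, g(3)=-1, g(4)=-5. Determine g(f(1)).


f(1) = 1
g(1) = 3

3


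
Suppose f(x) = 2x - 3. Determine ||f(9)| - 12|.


f(9) = 15
|15| = 15
|15 - 12| = 3

3


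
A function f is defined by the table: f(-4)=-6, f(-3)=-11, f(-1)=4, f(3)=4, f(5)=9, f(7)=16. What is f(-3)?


Reading from the table at x = -3

-11


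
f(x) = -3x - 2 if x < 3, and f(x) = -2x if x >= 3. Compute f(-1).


-1 satisfies x < 3
f(-1) = 1

1


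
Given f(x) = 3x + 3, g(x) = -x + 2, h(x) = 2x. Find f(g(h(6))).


h(6) = 12
g(12) = -10
f(-10) = -27

-27


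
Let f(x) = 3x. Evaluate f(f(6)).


54


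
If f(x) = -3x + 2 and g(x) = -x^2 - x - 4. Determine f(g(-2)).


g(-2) = -6
f(-6) = 20

20


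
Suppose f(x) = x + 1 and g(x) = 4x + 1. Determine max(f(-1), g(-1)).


0


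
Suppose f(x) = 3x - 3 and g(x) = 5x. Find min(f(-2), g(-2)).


-10


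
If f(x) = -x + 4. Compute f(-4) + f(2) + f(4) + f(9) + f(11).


f(-4) = 8
f(2) = 2
f(4) = 0
f(9) = -5
f(11) = -7
Sum = -2

-2


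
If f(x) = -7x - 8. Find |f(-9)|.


55


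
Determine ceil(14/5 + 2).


14/5 = 2.8
2.8 + 2 = 4.8
ceil(4.8) = 5

5


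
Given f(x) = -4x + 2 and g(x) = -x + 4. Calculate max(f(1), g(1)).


f(1) = -2
g(1) = 3
max = 3

3


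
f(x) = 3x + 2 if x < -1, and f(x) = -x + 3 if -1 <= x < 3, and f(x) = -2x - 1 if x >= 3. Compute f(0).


0 satisfies -1 <= x < 3
f(0) = 3

3


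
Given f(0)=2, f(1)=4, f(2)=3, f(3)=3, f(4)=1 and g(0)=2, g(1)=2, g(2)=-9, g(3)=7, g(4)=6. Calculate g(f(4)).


2


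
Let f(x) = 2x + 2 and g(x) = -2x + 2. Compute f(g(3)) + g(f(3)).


f(g(3)) = -6
g(f(3)) = -14
Sum = -20

-20


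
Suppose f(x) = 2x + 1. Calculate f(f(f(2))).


23


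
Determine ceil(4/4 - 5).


4/4 = 1
1 - 5 = -4
ceil(-4) = -4

-4


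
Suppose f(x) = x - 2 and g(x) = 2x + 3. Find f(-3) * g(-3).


f(-3) = -5
g(-3) = -3
Product = 15

15


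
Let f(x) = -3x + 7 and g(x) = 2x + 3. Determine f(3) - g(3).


f(3) = -2
g(3) = 9
Difference = -11

-11


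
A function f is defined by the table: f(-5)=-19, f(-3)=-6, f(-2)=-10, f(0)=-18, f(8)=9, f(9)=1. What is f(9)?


Reading from the table at x = 9

1


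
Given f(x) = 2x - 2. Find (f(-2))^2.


f(-2) = -6
(-6)^2 = 36

36


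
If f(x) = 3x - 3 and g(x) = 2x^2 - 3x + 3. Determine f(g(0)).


6


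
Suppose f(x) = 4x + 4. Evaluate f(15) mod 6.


f(15) = 64
64 mod 6 = 4

4


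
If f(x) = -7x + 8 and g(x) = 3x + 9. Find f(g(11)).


g(11) = 42
f(42) = -286

-286


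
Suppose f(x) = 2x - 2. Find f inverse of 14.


Solve 2x - 2 = 14
x = (14 + 2) / 2 = 8

8


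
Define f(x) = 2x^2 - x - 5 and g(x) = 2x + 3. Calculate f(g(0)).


g(0) = 3
f(3) = 2*(3)^2 - 1*(3) - 5 = 10

10


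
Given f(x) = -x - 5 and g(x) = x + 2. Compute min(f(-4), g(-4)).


f(-4) = -1
g(-4) = -2
min = -2

-2


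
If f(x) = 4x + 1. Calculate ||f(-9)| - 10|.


25


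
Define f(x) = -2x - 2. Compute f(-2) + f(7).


f(-2) = 2
f(7) = -16
Sum = -14

-14


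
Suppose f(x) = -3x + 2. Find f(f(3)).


23


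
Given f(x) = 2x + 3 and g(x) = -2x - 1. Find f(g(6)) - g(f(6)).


8


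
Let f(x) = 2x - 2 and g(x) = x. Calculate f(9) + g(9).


f(9) = 16
g(9) = 9
Sum = 25

25


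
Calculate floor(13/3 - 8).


13/3 = 4.3333
4.3333 - 8 = -3.6667
floor(-3.6667) = -4

-4


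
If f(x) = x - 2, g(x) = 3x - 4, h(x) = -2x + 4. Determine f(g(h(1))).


0


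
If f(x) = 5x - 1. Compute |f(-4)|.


f(-4) = -21
|-21| = 21

21


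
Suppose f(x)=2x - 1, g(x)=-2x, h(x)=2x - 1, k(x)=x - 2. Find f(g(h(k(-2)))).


k(-2) = -4
h(-4) = -9
g(-9) = 18
f(18) = 35

35


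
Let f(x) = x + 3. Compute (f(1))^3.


f(1) = 4
(4)^3 = 64

64


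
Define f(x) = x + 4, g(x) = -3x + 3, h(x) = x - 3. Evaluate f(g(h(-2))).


h(-2) = -5
g(-5) = 18
f(18) = 22

22


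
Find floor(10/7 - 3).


10/7 = 1.4286
1.4286 - 3 = -1.5714
floor(-1.5714) = -2

-2


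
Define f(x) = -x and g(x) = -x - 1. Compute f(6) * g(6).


42


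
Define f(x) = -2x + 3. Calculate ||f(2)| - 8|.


f(2) = -1
|-1| = 1
|1 - 8| = 7

7


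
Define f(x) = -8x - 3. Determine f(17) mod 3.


2


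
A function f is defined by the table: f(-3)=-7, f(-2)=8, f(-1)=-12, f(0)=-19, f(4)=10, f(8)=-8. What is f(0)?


-19


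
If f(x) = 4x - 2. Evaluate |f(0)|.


f(0) = -2
|-2| = 2

2


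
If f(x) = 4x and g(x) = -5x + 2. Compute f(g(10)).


g(10) = -48
f(-48) = -192

-192


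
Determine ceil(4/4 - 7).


-6


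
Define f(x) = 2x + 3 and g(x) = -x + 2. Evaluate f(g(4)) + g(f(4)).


f(g(4)) = -1
g(f(4)) = -9
Sum = -10

-10


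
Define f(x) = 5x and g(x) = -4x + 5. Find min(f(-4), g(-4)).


f(-4) = -20
g(-4) = 21
min = -20

-20


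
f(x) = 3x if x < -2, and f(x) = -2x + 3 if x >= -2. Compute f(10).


10 satisfies x >= -2
f(10) = -17

-17


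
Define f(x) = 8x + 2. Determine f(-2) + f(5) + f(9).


f(-2) = -14
f(5) = 42
f(9) = 74
Sum = 102

102


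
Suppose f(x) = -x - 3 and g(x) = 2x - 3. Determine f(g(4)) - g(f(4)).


9


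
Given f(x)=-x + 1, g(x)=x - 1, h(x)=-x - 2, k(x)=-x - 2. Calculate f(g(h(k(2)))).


k(2) = -4
h(-4) = 2
g(2) = 1
f(1) = 0

0


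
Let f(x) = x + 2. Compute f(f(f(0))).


f(0) = 2
f(2) = 4
f(4) = 6

6


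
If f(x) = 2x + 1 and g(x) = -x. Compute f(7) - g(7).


f(7) = 15
g(7) = -7
Difference = 22

22


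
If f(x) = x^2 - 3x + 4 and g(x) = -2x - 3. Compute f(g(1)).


g(1) = -5
f(-5) = 1*(-5)^2 - 3*(-5) + 4 = 44

44


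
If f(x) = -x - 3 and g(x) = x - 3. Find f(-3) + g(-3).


f(-3) = 0
g(-3) = -6
Sum = -6

-6


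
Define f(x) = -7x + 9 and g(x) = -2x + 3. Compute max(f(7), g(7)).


f(7) = -40
g(7) = -11
max = -11

-11


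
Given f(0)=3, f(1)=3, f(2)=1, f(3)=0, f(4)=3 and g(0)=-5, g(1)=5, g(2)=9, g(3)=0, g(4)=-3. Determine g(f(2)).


5


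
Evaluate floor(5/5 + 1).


5/5 = 1
1 + 1 = 2
floor(2) = 2

2


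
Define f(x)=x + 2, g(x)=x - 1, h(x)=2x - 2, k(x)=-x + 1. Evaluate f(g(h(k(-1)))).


k(-1) = 2
h(2) = 2
g(2) = 1
f(1) = 3

3


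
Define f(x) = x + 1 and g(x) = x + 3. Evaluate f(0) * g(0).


f(0) = 1
g(0) = 3
Product = 3

3


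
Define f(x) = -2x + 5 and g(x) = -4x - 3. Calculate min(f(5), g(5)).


f(5) = -5
g(5) = -23
min = -23

-23


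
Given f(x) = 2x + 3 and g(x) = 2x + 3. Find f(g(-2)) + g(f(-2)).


f(g(-2)) = 1
g(f(-2)) = 1
Sum = 2

2


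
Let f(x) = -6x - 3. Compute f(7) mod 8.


f(7) = -45
-45 mod 8 = 3

3


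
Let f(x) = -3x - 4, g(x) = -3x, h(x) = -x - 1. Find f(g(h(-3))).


h(-3) = 2
g(2) = -6
f(-6) = 14

14


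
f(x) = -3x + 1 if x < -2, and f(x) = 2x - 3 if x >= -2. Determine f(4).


4 satisfies x >= -2
f(4) = 5

5


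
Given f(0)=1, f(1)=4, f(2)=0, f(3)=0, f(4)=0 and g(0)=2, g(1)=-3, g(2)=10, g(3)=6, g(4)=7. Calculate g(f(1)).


f(1) = 4
g(4) = 7

7


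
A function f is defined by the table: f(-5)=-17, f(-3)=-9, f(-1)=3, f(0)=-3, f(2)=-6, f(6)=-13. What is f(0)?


Reading from the table at x = 0

-3


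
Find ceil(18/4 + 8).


18/4 = 4.5
4.5 + 8 = 12.5
ceil(12.5) = 13

13


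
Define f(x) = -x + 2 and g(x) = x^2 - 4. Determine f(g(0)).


g(0) = -4
f(-4) = 6

6


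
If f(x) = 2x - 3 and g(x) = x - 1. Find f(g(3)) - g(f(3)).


f(g(3)) = 1
g(f(3)) = 2
Difference = -1

-1


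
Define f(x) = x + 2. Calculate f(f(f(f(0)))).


8


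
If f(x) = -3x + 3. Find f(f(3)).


f(3) = -6
f(-6) = 21

21


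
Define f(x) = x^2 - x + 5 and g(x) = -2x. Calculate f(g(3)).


g(3) = -6
f(-6) = 1*(-6)^2 - 1*(-6) + 5 = 47

47


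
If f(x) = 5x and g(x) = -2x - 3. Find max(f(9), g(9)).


f(9) = 45
g(9) = -21
max = 45

45


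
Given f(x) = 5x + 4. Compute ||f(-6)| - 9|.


f(-6) = -26
|-26| = 26
|26 - 9| = 17

17


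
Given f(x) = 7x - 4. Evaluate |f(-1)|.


f(-1) = -11
|-11| = 11

11


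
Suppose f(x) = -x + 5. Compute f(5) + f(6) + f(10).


f(5) = 0
f(6) = -1
f(10) = -5
Sum = -6

-6


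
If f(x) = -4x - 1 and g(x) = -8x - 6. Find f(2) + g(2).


f(2) = -9
g(2) = -22
Sum = -31

-31


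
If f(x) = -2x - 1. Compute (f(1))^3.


f(1) = -3
(-3)^3 = -27

-27


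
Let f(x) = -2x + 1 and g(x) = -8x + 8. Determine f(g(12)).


177


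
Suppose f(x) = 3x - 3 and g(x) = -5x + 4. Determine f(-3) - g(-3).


f(-3) = -12
g(-3) = 19
Difference = -31

-31


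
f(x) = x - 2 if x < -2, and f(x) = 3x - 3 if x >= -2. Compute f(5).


5 satisfies x >= -2
f(5) = 12

12


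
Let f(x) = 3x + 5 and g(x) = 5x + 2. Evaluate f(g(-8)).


g(-8) = -38
f(-38) = -109

-109


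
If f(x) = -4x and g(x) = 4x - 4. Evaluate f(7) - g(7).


f(7) = -28
g(7) = 24
Difference = -52

-52


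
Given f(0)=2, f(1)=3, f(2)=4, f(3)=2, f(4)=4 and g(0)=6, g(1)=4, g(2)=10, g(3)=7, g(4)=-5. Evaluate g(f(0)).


f(0) = 2
g(2) = 10

10


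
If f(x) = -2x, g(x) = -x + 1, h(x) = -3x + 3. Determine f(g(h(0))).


h(0) = 3
g(3) = -2
f(-2) = 4

4


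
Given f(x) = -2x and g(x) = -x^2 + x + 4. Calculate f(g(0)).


-8


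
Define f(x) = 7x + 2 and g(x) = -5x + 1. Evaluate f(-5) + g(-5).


f(-5) = -33
g(-5) = 26
Sum = -7

-7


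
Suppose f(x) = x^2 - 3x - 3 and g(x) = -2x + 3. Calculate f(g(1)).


-5


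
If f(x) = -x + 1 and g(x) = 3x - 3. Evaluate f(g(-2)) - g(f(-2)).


f(g(-2)) = 10
g(f(-2)) = 6
Difference = 4

4


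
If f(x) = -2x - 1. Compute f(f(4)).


f(4) = -9
f(-9) = 17

17


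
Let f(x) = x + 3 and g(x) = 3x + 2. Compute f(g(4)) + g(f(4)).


40


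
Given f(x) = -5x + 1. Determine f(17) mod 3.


0


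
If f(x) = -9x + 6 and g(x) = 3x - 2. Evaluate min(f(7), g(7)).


f(7) = -57
g(7) = 19
min = -57

-57


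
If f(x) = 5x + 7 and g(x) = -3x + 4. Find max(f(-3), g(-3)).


f(-3) = -8
g(-3) = 13
max = 13

13


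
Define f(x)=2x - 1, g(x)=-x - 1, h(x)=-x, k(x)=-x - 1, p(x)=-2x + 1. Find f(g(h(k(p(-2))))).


-15


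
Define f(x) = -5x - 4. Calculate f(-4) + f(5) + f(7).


f(-4) = 16
f(5) = -29
f(7) = -39
Sum = -52

-52


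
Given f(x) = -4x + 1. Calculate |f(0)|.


f(0) = 1
|1| = 1

1


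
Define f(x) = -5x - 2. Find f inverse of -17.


Solve -5x - 2 = -17
x = (-17 + 2) / (-5) = 3

3


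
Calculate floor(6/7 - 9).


-9


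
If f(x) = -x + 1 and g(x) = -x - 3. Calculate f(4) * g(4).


f(4) = -3
g(4) = -7
Product = 21

21


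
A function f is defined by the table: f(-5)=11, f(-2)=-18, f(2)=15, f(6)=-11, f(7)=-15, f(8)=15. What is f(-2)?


-18


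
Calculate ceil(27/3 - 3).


27/3 = 9
9 - 3 = 6
ceil(6) = 6

6


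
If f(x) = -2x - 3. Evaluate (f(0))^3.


f(0) = -3
(-3)^3 = -27

-27


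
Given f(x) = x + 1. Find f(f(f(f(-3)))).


f(-3) = -2
f(-2) = -1
f(-1) = 0
f(0) = 1

1


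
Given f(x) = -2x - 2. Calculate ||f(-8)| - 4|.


f(-8) = 14
|14| = 14
|14 - 4| = 10

10


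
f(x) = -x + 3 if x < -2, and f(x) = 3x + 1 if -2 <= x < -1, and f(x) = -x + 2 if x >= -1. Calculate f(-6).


-6 satisfies x < -2
f(-6) = 9

9


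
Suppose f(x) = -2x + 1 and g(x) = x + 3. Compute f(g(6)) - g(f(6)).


f(g(6)) = -17
g(f(6)) = -8
Difference = -9

-9


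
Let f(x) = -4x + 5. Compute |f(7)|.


23


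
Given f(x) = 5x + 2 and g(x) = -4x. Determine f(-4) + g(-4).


f(-4) = -18
g(-4) = 16
Sum = -2

-2


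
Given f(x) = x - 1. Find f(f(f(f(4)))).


f(4) = 3
f(3) = 2
f(2) = 1
f(1) = 0

0


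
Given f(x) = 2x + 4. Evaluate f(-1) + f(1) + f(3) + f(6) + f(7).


f(-1) = 2
f(1) = 6
f(3) = 10
f(6) = 16
f(7) = 18
Sum = 52

52


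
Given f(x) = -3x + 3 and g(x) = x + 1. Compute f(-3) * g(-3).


-24


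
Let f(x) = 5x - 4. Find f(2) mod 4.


f(2) = 6
6 mod 4 = 2

2


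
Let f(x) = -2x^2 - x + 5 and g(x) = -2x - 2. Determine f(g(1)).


-23


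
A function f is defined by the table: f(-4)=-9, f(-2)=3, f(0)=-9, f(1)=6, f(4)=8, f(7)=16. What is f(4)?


Reading from the table at x = 4

8


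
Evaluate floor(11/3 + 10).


11/3 = 3.6667
3.6667 + 10 = 13.6667
floor(13.6667) = 13

13


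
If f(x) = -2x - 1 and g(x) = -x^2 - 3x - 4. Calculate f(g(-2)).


g(-2) = -2
f(-2) = 3

3


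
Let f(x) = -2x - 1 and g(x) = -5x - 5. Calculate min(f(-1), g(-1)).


f(-1) = 1
g(-1) = 0
min = 0

0


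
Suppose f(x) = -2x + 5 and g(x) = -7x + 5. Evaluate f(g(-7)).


g(-7) = 54
f(54) = -103

-103


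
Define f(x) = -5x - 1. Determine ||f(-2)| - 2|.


f(-2) = 9
|9| = 9
|9 - 2| = 7

7


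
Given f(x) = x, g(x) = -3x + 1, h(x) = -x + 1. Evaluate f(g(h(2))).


h(2) = -1
g(-1) = 4
f(4) = 4

4


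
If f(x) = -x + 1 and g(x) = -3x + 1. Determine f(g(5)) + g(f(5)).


f(g(5)) = 15
g(f(5)) = 13
Sum = 28

28


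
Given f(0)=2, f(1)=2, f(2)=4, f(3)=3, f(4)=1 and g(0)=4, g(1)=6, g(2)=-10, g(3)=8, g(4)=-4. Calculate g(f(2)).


f(2) = 4
g(4) = -4

-4


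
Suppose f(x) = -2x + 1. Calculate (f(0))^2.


f(0) = 1
(1)^2 = 1

1


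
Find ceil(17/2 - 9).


17/2 = 8.5
8.5 - 9 = -0.5
ceil(-0.5) = 0

0


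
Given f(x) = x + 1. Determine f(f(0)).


f(0) = 1
f(1) = 2

2


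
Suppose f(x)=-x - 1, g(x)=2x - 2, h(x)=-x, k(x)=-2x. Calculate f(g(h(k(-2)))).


k(-2) = 4
h(4) = -4
g(-4) = -10
f(-10) = 9

9


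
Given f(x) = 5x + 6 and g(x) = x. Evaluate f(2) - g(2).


f(2) = 16
g(2) = 2
Difference = 14

14


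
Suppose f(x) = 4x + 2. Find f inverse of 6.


1


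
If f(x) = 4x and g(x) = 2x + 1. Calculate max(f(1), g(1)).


f(1) = 4
g(1) = 3
max = 4

4


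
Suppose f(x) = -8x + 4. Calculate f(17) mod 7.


f(17) = -132
-132 mod 7 = 1

1


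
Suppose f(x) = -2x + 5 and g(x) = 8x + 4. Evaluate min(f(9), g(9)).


f(9) = -13
g(9) = 76
min = -13

-13


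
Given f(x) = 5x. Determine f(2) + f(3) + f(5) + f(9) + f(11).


150


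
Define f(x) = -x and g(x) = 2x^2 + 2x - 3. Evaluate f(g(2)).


-9


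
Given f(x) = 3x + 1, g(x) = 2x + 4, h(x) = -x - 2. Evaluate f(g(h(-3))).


h(-3) = 1
g(1) = 6
f(6) = 19

19


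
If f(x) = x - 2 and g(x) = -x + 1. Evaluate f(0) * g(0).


-2


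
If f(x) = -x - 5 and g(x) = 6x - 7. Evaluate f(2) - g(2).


f(2) = -7
g(2) = 5
Difference = -12

-12


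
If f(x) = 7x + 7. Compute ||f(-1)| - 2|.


2


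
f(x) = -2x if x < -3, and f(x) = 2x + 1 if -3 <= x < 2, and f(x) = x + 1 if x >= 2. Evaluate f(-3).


-3 satisfies -3 <= x < 2
f(-3) = -5

-5


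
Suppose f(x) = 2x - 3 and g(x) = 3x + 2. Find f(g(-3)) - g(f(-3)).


f(g(-3)) = -17
g(f(-3)) = -25
Difference = 8

8


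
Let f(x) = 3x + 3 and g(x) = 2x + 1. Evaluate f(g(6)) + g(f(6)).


f(g(6)) = 42
g(f(6)) = 43
Sum = 85

85


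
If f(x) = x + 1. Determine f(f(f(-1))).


f(-1) = 0
f(0) = 1
f(1) = 2

2


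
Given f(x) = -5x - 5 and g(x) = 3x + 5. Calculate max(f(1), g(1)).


8


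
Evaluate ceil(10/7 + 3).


10/7 = 1.4286
1.4286 + 3 = 4.4286
ceil(4.4286) = 5

5


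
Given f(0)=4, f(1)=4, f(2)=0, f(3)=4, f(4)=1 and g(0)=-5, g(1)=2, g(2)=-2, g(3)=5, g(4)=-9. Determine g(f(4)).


f(4) = 1
g(1) = 2

2


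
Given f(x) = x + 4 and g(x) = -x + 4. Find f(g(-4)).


g(-4) = 8
f(8) = 12

12


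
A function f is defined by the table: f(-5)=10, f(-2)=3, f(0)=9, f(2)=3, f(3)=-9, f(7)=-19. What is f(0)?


Reading from the table at x = 0

9


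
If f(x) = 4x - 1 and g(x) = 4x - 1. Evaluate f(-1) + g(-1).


f(-1) = -5
g(-1) = -5
Sum = -10

-10


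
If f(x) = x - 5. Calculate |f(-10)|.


f(-10) = -15
|-15| = 15

15


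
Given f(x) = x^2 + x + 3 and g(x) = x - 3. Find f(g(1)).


g(1) = -2
f(-2) = 1*(-2)^2 + 1*(-2) + 3 = 5

5


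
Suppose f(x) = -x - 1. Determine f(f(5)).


f(5) = -6
f(-6) = 5

5


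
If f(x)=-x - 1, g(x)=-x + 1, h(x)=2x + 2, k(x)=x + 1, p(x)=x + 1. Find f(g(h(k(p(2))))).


p(2) = 3
k(3) = 4
h(4) = 10
g(10) = -9
f(-9) = 8

8


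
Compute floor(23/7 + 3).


6


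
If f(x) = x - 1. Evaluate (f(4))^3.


27


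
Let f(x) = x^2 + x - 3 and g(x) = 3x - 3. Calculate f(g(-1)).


g(-1) = -6
f(-6) = 1*(-6)^2 + 1*(-6) - 3 = 27

27


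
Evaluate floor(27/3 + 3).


27/3 = 9
9 + 3 = 12
floor(12) = 12

12


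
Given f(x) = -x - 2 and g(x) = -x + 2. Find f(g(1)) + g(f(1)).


f(g(1)) = -3
g(f(1)) = 5
Sum = 2

2


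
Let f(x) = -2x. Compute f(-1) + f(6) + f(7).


f(-1) = 2
f(6) = -12
f(7) = -14
Sum = -24

-24


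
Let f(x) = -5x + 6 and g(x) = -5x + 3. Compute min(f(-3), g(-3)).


f(-3) = 21
g(-3) = 18
min = 18

18


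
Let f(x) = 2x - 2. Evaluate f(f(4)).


f(4) = 6
f(6) = 10

10


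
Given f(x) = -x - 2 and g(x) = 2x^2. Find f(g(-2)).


-10


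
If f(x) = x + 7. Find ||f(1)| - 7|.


f(1) = 8
|8| = 8
|8 - 7| = 1

1


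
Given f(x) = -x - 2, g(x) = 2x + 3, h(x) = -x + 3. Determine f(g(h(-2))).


-15


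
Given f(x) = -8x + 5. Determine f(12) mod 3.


f(12) = -91
-91 mod 3 = 2

2


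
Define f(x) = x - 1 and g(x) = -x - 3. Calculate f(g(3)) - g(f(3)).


f(g(3)) = -7
g(f(3)) = -5
Difference = -2

-2


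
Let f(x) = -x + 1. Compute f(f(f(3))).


f(3) = -2
f(-2) = 3
f(3) = -2

-2


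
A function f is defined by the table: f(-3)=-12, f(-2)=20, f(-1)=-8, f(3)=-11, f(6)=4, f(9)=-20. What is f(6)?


Reading from the table at x = 6

4


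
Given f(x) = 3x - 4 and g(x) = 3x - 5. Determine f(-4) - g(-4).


f(-4) = -16
g(-4) = -17
Difference = 1

1


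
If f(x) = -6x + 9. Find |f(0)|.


9


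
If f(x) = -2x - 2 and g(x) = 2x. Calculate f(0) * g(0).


f(0) = -2
g(0) = 0
Product = 0

0


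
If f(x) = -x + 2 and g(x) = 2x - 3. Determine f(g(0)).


g(0) = -3
f(-3) = 5

5


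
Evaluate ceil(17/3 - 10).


-4


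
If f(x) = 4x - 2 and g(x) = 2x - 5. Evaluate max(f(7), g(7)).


26


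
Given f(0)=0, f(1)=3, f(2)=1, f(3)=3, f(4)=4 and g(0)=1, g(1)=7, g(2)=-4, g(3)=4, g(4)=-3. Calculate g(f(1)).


f(1) = 3
g(3) = 4

4


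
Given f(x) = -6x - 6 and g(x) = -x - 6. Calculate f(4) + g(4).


f(4) = -30
g(4) = -10
Sum = -40

-40


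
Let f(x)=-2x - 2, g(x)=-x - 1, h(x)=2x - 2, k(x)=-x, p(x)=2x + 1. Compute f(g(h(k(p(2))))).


p(2) = 5
k(5) = -5
h(-5) = -12
g(-12) = 11
f(11) = -24

-24


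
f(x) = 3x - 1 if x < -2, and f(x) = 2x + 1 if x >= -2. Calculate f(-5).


-5 satisfies x < -2
f(-5) = -16

-16


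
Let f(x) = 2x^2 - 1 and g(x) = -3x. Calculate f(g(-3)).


161


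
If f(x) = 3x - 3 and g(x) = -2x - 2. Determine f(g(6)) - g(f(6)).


-13


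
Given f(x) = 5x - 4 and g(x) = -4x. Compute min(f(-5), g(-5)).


f(-5) = -29
g(-5) = 20
min = -29

-29


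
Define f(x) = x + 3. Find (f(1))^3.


f(1) = 4
(4)^3 = 64

64


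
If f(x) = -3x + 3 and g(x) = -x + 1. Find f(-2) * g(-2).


f(-2) = 9
g(-2) = 3
Product = 27

27


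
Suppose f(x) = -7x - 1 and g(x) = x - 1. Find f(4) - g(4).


-32


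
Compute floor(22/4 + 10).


15


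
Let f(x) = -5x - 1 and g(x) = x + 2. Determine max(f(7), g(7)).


9


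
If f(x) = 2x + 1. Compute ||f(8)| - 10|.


f(8) = 17
|17| = 17
|17 - 10| = 7

7


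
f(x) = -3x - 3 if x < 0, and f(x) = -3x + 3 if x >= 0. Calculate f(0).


3


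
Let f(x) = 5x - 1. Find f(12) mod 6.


f(12) = 59
59 mod 6 = 5

5


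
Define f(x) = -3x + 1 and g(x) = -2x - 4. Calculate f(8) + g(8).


-43


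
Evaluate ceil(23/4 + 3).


23/4 = 5.75
5.75 + 3 = 8.75
ceil(8.75) = 9

9


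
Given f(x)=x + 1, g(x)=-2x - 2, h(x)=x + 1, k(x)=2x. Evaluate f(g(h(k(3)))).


k(3) = 6
h(6) = 7
g(7) = -16
f(-16) = -15

-15


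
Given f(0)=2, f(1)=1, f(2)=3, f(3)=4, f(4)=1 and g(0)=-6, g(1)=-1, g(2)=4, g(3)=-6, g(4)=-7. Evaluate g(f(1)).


f(1) = 1
g(1) = -1

-1


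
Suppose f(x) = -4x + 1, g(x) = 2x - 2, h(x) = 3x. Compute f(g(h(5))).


h(5) = 15
g(15) = 28
f(28) = -111

-111


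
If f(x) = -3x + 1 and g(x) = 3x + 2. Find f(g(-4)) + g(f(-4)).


f(g(-4)) = 31
g(f(-4)) = 41
Sum = 72

72


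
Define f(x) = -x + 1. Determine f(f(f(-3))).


4


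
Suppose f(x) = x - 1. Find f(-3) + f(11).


f(-3) = -4
f(11) = 10
Sum = 6

6


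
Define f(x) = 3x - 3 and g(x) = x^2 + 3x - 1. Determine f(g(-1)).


-12


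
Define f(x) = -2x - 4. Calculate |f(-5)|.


6


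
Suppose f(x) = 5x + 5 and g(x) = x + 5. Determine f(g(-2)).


20


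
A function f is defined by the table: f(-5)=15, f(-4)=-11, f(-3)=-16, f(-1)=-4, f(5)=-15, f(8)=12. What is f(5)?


Reading from the table at x = 5

-15


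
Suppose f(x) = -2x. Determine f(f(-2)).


f(-2) = 4
f(4) = -8

-8


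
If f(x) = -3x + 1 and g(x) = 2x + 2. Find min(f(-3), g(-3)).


f(-3) = 10
g(-3) = -4
min = -4

-4


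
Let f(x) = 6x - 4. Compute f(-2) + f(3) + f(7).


f(-2) = -16
f(3) = 14
f(7) = 38
Sum = 36

36


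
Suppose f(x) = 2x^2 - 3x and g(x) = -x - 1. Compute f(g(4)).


65


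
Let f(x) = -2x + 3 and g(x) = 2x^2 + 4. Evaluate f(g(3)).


-41


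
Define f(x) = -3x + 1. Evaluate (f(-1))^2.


16


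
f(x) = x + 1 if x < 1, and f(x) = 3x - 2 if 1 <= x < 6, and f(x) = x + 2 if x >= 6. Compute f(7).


7 satisfies x >= 6
f(7) = 9

9


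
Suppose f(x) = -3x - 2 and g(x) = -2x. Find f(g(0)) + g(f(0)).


f(g(0)) = -2
g(f(0)) = 4
Sum = 2

2


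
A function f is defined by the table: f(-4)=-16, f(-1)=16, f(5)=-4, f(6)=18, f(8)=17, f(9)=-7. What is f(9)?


-7


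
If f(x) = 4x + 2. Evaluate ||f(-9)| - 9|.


f(-9) = -34
|-34| = 34
|34 - 9| = 25

25


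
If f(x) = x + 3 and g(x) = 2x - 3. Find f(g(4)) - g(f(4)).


f(g(4)) = 8
g(f(4)) = 11
Difference = -3

-3


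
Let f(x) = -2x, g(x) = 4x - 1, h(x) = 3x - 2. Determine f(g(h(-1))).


42


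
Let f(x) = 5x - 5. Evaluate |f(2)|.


5


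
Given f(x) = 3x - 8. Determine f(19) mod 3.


f(19) = 49
49 mod 3 = 1

1


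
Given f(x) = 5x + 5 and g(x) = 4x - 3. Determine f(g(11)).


g(11) = 41
f(41) = 210

210


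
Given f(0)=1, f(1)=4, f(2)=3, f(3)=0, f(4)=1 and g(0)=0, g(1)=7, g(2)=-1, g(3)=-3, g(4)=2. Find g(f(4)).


7


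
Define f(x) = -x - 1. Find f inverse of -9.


Solve -x - 1 = -9
x = (-9 + 1) / (-1) = 8

8


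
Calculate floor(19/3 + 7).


19/3 = 6.3333
6.3333 + 7 = 13.3333
floor(13.3333) = 13

13


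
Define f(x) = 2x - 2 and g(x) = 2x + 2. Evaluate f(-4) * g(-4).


f(-4) = -10
g(-4) = -6
Product = 60

60


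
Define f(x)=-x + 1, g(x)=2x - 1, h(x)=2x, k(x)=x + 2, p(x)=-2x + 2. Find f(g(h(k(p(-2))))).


p(-2) = 6
k(6) = 8
h(8) = 16
g(16) = 31
f(31) = -30

-30


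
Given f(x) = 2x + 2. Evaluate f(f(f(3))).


f(3) = 8
f(8) = 18
f(18) = 38

38


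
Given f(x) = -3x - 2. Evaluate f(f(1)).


13


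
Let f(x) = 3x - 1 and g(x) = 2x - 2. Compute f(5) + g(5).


f(5) = 14
g(5) = 8
Sum = 22

22


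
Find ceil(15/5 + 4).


15/5 = 3
3 + 4 = 7
ceil(7) = 7

7


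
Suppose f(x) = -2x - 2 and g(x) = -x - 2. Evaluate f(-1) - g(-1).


f(-1) = 0
g(-1) = -1
Difference = 1

1


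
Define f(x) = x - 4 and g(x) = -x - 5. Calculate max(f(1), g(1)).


f(1) = -3
g(1) = -6
max = -3

-3


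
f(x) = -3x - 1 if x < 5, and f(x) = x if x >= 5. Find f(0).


-1


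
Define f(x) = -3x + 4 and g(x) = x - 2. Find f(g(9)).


-17


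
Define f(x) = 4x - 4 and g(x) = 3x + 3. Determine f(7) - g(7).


f(7) = 24
g(7) = 24
Difference = 0

0


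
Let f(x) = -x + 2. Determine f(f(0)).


f(0) = 2
f(2) = 0

0


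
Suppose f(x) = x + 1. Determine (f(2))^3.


f(2) = 3
(3)^3 = 27

27


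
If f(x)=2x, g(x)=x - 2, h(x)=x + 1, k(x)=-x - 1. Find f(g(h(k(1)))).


k(1) = -2
h(-2) = -1
g(-1) = -3
f(-3) = -6

-6


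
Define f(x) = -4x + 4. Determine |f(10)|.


f(10) = -36
|-36| = 36

36


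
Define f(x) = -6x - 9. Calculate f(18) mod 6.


3


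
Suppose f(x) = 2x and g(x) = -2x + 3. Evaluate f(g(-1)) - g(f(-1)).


f(g(-1)) = 10
g(f(-1)) = 7
Difference = 3

3


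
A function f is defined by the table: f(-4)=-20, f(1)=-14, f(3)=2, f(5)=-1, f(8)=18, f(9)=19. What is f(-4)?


Reading from the table at x = -4

-20


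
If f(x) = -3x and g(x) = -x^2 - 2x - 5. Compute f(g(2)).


g(2) = -13
f(-13) = 39

39


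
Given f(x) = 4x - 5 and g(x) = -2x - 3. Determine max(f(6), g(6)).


f(6) = 19
g(6) = -15
max = 19

19


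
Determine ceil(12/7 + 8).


12/7 = 1.7143
1.7143 + 8 = 9.7143
ceil(9.7143) = 10

10


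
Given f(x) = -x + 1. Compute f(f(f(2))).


f(2) = -1
f(-1) = 2
f(2) = -1

-1


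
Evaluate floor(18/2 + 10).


18/2 = 9
9 + 10 = 19
floor(19) = 19

19


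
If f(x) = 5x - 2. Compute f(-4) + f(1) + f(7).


f(-4) = -22
f(1) = 3
f(7) = 33
Sum = 14

14


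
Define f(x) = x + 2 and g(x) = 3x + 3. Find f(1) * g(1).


f(1) = 3
g(1) = 6
Product = 18

18


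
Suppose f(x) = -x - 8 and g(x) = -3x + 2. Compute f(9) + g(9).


-42


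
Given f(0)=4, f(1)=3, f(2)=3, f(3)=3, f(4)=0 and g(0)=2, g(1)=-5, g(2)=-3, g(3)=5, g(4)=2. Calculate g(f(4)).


f(4) = 0
g(0) = 2

2


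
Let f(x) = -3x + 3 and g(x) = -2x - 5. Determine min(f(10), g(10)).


f(10) = -27
g(10) = -25
min = -27

-27


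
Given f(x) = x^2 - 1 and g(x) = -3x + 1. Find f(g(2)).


g(2) = -5
f(-5) = 1*(-5)^2 - 1 = 24

24


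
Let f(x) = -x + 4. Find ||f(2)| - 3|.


f(2) = 2
|2| = 2
|2 - 3| = 1

1


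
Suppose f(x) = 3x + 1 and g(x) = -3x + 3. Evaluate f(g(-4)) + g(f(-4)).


f(g(-4)) = 46
g(f(-4)) = 36
Sum = 82

82


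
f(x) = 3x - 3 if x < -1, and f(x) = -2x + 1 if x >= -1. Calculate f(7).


7 satisfies x >= -1
f(7) = -13

-13


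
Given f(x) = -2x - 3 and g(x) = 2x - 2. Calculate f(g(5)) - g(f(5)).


f(g(5)) = -19
g(f(5)) = -28
Difference = 9

9


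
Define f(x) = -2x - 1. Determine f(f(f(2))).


f(2) = -5
f(-5) = 9
f(9) = -19

-19


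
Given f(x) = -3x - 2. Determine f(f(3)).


f(3) = -11
f(-11) = 31

31


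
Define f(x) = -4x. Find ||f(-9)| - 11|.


f(-9) = 36
|36| = 36
|36 - 11| = 25

25


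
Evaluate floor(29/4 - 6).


29/4 = 7.25
7.25 - 6 = 1.25
floor(1.25) = 1

1


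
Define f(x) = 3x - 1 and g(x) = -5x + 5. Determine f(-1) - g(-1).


f(-1) = -4
g(-1) = 10
Difference = -14

-14


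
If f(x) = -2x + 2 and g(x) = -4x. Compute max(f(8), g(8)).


f(8) = -14
g(8) = -32
max = -14

-14


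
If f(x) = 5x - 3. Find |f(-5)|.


28


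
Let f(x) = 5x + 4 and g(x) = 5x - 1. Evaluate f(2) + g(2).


f(2) = 14
g(2) = 9
Sum = 23

23


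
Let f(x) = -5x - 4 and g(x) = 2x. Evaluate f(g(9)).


-94


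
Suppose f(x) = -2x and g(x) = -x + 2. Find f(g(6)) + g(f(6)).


f(g(6)) = 8
g(f(6)) = 14
Sum = 22

22


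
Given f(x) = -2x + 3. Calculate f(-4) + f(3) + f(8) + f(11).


-24


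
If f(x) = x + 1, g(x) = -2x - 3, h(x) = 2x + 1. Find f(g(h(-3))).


h(-3) = -5
g(-5) = 7
f(7) = 8

8


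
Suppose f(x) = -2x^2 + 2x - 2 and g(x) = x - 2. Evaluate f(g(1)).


g(1) = -1
f(-1) = (-2)*(-1)^2 + 2*(-1) - 2 = -6

-6


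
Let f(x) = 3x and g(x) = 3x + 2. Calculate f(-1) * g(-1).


3


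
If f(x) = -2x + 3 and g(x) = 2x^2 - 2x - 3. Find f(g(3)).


g(3) = 9
f(9) = -15

-15


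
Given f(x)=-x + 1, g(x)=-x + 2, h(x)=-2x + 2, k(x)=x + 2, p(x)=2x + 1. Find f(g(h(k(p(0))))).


p(0) = 1
k(1) = 3
h(3) = -4
g(-4) = 6
f(6) = -5

-5


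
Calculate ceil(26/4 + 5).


26/4 = 6.5
6.5 + 5 = 11.5
ceil(11.5) = 12

12


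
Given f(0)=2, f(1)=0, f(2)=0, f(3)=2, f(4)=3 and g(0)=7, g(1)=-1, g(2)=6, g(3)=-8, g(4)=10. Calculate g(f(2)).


f(2) = 0
g(0) = 7

7


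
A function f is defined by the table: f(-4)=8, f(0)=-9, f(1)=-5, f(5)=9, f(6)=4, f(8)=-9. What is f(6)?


Reading from the table at x = 6

4


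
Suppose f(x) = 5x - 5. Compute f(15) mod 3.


f(15) = 70
70 mod 3 = 1

1


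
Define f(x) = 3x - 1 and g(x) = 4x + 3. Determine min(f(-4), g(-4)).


f(-4) = -13
g(-4) = -13
min = -13

-13


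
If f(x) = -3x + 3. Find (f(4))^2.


f(4) = -9
(-9)^2 = 81

81


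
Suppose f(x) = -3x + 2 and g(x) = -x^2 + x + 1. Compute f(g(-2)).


g(-2) = -5
f(-5) = 17

17


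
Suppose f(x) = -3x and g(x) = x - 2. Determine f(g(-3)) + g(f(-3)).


f(g(-3)) = 15
g(f(-3)) = 7
Sum = 22

22


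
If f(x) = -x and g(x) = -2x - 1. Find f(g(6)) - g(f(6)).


2


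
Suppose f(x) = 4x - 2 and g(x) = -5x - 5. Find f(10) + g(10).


f(10) = 38
g(10) = -55
Sum = -17

-17


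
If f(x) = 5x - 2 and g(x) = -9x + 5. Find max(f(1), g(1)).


f(1) = 3
g(1) = -4
max = 3

3


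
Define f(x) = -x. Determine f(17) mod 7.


f(17) = -17
-17 mod 7 = 4

4


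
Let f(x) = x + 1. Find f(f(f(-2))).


f(-2) = -1
f(-1) = 0
f(0) = 1

1


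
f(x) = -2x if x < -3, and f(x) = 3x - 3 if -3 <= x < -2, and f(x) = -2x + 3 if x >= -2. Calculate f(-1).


-1 satisfies x >= -2
f(-1) = 5

5


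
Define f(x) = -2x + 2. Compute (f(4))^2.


f(4) = -6
(-6)^2 = 36

36


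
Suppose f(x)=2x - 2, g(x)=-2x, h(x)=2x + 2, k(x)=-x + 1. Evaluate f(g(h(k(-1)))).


-26


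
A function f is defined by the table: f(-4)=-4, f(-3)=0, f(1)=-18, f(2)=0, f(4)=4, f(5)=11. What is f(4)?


Reading from the table at x = 4

4


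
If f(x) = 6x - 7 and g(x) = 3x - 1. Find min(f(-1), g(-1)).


f(-1) = -13
g(-1) = -4
min = -13

-13


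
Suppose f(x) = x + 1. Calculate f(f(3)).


f(3) = 4
f(4) = 5

5


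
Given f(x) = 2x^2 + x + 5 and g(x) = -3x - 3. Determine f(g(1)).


g(1) = -6
f(-6) = 2*(-6)^2 + 1*(-6) + 5 = 71

71


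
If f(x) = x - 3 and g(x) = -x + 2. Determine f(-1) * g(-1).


f(-1) = -4
g(-1) = 3
Product = -12

-12


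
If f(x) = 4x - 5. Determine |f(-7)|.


f(-7) = -33
|-33| = 33

33


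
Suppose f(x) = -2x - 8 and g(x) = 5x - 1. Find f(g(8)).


g(8) = 39
f(39) = -86

-86


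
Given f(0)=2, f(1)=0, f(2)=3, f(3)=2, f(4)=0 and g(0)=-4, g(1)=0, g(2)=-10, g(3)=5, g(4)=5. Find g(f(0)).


-10


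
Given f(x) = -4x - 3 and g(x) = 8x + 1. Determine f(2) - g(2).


f(2) = -11
g(2) = 17
Difference = -28

-28


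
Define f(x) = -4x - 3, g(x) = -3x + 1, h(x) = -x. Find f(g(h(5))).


h(5) = -5
g(-5) = 16
f(16) = -67

-67


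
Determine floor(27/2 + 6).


27/2 = 13.5
13.5 + 6 = 19.5
floor(19.5) = 19

19


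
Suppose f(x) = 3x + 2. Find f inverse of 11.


3


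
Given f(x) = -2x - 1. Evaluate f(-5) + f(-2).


f(-5) = 9
f(-2) = 3
Sum = 12

12


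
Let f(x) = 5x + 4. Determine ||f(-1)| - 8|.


f(-1) = -1
|-1| = 1
|1 - 8| = 7

7


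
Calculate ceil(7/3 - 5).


-2


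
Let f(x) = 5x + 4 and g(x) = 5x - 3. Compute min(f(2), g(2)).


f(2) = 14
g(2) = 7
min = 7

7


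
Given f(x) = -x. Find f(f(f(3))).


f(3) = -3
f(-3) = 3
f(3) = -3

-3


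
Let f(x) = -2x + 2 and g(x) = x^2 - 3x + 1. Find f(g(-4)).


g(-4) = 29
f(29) = -56

-56


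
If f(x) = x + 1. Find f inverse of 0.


Solve x + 1 = 0
x = (0 - 1) / 1 = -1

-1


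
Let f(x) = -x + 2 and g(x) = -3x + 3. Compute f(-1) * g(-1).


f(-1) = 3
g(-1) = 6
Product = 18

18


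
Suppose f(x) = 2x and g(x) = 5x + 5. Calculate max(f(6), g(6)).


f(6) = 12
g(6) = 35
max = 35

35


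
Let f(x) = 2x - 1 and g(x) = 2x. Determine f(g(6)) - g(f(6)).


f(g(6)) = 23
g(f(6)) = 22
Difference = 1

1


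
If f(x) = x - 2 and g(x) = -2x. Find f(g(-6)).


g(-6) = 12
f(12) = 10

10


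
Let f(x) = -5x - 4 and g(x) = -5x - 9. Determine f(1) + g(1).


f(1) = -9
g(1) = -14
Sum = -23

-23


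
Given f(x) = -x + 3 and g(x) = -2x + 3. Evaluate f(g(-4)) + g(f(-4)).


f(g(-4)) = -8
g(f(-4)) = -11
Sum = -19

-19


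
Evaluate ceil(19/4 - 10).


19/4 = 4.75
4.75 - 10 = -5.25
ceil(-5.25) = -5

-5


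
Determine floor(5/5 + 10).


5/5 = 1
1 + 10 = 11
floor(11) = 11

11


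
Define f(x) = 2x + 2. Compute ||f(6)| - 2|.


f(6) = 14
|14| = 14
|14 - 2| = 12

12


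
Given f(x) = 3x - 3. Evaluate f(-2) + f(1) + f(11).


f(-2) = -9
f(1) = 0
f(11) = 30
Sum = 21

21


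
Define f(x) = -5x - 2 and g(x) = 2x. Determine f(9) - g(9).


-65


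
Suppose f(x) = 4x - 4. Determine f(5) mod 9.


f(5) = 16
16 mod 9 = 7

7


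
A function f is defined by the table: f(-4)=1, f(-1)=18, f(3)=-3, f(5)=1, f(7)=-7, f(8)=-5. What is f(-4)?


Reading from the table at x = -4

1


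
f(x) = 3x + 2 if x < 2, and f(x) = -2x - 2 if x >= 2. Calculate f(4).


4 satisfies x >= 2
f(4) = -10

-10


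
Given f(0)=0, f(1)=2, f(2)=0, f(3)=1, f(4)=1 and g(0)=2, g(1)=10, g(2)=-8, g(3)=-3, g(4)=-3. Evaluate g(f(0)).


f(0) = 0
g(0) = 2

2


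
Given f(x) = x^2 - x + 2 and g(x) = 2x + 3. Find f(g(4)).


g(4) = 11
f(11) = 1*(11)^2 - 1*(11) + 2 = 112

112


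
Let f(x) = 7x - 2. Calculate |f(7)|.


f(7) = 47
|47| = 47

47


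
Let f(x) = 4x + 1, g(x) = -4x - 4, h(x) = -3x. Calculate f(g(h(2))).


h(2) = -6
g(-6) = 20
f(20) = 81

81


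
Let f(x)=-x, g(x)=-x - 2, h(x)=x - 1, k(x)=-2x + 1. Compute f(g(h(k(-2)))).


k(-2) = 5
h(5) = 4
g(4) = -6
f(-6) = 6

6


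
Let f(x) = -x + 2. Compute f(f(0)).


f(0) = 2
f(2) = 0

0


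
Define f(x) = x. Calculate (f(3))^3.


f(3) = 3
(3)^3 = 27

27


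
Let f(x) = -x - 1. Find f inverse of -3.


Solve -x - 1 = -3
x = (-3 + 1) / (-1) = 2

2


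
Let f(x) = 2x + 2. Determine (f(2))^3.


f(2) = 6
(6)^3 = 216

216


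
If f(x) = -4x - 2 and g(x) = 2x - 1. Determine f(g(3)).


g(3) = 5
f(5) = -22

-22


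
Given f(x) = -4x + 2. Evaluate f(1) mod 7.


5


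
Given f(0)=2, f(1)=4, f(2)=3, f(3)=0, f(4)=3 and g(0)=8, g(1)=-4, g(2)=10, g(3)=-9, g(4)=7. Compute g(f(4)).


f(4) = 3
g(3) = -9

-9


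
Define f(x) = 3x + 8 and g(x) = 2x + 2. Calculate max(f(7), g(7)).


f(7) = 29
g(7) = 16
max = 29

29


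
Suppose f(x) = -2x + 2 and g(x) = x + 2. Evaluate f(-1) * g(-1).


4


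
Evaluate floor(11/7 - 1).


0


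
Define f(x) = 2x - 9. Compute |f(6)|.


f(6) = 3
|3| = 3

3


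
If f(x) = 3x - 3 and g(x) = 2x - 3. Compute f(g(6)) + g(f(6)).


f(g(6)) = 24
g(f(6)) = 27
Sum = 51

51


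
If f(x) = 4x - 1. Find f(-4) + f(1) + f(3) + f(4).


f(-4) = -17
f(1) = 3
f(3) = 11
f(4) = 15
Sum = 12

12


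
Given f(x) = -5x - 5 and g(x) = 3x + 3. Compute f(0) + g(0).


f(0) = -5
g(0) = 3
Sum = -2

-2


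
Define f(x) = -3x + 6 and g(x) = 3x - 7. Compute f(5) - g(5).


-17


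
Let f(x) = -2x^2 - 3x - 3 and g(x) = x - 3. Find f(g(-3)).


g(-3) = -6
f(-6) = (-2)*(-6)^2 - 3*(-6) - 3 = -57

-57


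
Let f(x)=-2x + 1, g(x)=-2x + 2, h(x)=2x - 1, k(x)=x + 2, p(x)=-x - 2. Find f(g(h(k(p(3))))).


p(3) = -5
k(-5) = -3
h(-3) = -7
g(-7) = 16
f(16) = -31

-31


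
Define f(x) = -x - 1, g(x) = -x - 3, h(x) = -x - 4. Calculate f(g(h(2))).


h(2) = -6
g(-6) = 3
f(3) = -4

-4


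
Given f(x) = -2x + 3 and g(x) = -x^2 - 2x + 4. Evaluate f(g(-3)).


g(-3) = 1
f(1) = 1

1


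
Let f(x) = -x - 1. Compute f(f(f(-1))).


f(-1) = 0
f(0) = -1
f(-1) = 0

0


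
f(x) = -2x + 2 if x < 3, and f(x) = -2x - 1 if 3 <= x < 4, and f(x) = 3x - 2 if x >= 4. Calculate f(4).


4 satisfies x >= 4
f(4) = 10

10


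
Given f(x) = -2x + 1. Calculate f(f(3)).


f(3) = -5
f(-5) = 11

11


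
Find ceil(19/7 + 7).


19/7 = 2.7143
2.7143 + 7 = 9.7143
ceil(9.7143) = 10

10


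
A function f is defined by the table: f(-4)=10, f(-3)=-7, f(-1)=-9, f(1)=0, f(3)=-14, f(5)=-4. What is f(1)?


Reading from the table at x = 1

0


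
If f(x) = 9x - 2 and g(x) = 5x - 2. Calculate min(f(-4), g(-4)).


f(-4) = -38
g(-4) = -22
min = -38

-38


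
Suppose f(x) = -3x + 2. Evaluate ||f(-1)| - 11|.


f(-1) = 5
|5| = 5
|5 - 11| = 6

6


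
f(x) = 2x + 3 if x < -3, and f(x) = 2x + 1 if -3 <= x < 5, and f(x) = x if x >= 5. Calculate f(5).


5 satisfies x >= 5
f(5) = 5

5


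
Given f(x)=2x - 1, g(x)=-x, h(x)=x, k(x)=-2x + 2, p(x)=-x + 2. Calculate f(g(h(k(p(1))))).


p(1) = 1
k(1) = 0
h(0) = 0
g(0) = 0
f(0) = -1

-1


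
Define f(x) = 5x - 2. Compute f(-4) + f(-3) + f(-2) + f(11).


f(-4) = -22
f(-3) = -17
f(-2) = -12
f(11) = 53
Sum = 2

2


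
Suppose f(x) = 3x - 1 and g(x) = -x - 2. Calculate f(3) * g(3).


f(3) = 8
g(3) = -5
Product = -40

-40


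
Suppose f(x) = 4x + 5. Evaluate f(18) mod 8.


5


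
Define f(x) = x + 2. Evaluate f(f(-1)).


f(-1) = 1
f(1) = 3

3


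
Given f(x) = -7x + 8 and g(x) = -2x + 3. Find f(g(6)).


71


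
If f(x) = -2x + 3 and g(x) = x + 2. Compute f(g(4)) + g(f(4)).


f(g(4)) = -9
g(f(4)) = -3
Sum = -12

-12


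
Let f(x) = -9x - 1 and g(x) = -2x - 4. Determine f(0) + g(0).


f(0) = -1
g(0) = -4
Sum = -5

-5


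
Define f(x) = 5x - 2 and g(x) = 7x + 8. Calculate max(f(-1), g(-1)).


f(-1) = -7
g(-1) = 1
max = 1

1


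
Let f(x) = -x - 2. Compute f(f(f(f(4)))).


f(4) = -6
f(-6) = 4
f(4) = -6
f(-6) = 4

4


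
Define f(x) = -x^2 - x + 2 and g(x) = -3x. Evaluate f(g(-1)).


g(-1) = 3
f(3) = (-1)*(3)^2 - 1*(3) + 2 = -10

-10


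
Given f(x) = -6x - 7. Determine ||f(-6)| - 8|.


f(-6) = 29
|29| = 29
|29 - 8| = 21

21


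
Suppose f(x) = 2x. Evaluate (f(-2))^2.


f(-2) = -4
(-4)^2 = 16

16


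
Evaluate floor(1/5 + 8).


1/5 = 0.2
0.2 + 8 = 8.2
floor(8.2) = 8

8


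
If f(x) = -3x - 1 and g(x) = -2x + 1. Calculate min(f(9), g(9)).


f(9) = -28
g(9) = -17
min = -28

-28
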